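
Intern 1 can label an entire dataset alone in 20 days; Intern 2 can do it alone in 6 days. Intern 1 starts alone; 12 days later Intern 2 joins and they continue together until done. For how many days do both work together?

24/13 days

In 12 days Intern 1 does 12/20 = 3/5 of the job, leaving 2/5.
Intern 1 and Intern 2 together work at 13/60 per day, so finishing takes 2/5 ÷ 13/60 = 24/13 days.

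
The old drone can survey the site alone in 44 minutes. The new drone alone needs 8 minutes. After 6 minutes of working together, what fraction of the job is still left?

5/44

Combined rate: 1/44 + 1/8 = (2 + 11)/88 = 13/88 per minute.
In 6 minutes they complete 6·13/88 = 39/44 of the job.
So 5/44 remains.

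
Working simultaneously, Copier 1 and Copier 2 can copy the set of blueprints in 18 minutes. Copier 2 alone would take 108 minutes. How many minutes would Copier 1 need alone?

108/5 minutes

Combined rate is 1/18 per minute.
Known contribution: 1/108 per minute.
So Copier 1's rate is 1/18 − 1/108 = 5/108, meaning 108/5 minutes alone.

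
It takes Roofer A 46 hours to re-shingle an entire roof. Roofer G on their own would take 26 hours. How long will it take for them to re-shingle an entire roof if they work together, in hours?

Combined rate: 1/46 + 1/26 = (13 + 23)/598 = 36/598 = 18/299 per hour.
Time = 1 ÷ (18/299) = 299/18 hours.

299/18 hours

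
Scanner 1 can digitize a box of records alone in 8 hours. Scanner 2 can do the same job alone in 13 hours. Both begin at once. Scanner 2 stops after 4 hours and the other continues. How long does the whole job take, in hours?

In the first 4 hours the combined rate is 21/104, so 21/26 of the job is done, leaving 5/26.
After Scanner 2 leaves the rate is 1/8 per hour; the remaining 5/26 takes 20/13 hours.
Total = 4 + 20/13 = 72/13 hours.

72/13 hours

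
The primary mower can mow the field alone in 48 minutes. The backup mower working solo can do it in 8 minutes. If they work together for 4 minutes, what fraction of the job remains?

Combined rate: 1/48 + 1/8 = (1 + 6)/48 = 7/48 per minute.
In 4 minutes they complete 4·7/48 = 7/12 of the job.
So 5/12 remains.

5/12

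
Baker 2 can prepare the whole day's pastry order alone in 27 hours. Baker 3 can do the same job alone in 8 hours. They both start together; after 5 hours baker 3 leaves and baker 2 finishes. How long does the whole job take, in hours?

In the first 5 hours the combined rate is 35/216, so 175/216 of the job is done, leaving 41/216.
After baker 3 leaves the rate is 1/27 per hour; the remaining 41/216 takes 41/8 hours.
Total = 5 + 41/8 = 81/8 hours.

81/8 hours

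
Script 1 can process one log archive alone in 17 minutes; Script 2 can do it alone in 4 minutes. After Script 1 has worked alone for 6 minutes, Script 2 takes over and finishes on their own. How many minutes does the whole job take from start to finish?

146/17 minutes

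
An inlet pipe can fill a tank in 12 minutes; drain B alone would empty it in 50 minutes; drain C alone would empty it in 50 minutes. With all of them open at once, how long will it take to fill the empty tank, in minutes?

300/13 minutes

Net rate = 1/12 − 1/50 − 1/50 = (25 − 6 − 6)/300 = 13/300 per minute.
Filling time = 1 ÷ (13/300) = 300/13 minutes.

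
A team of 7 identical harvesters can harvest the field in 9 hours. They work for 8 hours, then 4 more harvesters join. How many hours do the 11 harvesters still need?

One harvester does 1/63 of the job per hour.
After 8 hours with 7 harvesters, 8/9 is done (1/9 left).
With 11 harvesters the rate is 11/63, so the rest takes 1/9 ÷ 11/63 = 7/11 hours.

7/11 hours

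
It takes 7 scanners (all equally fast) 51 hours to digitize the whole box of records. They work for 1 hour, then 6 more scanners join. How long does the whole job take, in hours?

363/13 hours

One scanner does 1/357 of the job per hour.
After 1 hour with 7 scanners, 1/51 is done (50/51 left).
With 13 scanners the rate is 13/357, so the rest takes 50/51 ÷ 13/357 = 350/13 hours.
Total = 1 + 350/13 = 363/13 hours.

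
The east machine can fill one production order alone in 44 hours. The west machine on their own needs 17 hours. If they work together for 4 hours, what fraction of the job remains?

Combined rate: 1/44 + 1/17 = (17 + 44)/748 = 61/748 per hour.
In 4 hours they complete 4·61/748 = 61/187 of the job.
So 126/187 remains.

126/187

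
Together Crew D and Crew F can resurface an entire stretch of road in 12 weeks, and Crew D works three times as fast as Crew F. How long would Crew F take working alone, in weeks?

48 weeks

Let Crew F's rate be r; then Crew D's rate is 3r, so together (3 + 1)r = 4r = 1/12.
Thus r = 1/48 per week.
Crew F alone: 48 weeks; Crew D alone: 16 weeks.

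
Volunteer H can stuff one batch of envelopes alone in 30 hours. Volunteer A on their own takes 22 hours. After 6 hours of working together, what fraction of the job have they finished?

Combined rate: 1/30 + 1/22 = (11 + 15)/330 = 26/330 = 13/165 per hour.
In 6 hours they complete 6·13/165 = 26/55 of the job.

26/55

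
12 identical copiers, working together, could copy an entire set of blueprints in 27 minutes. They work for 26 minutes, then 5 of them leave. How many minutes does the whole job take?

194/7 minutes

One copier does 1/324 of the job per minute.
After 26 minutes with 12 copiers, 26/27 is done (1/27 left).
With 7 copiers the rate is 7/324, so the rest takes 1/27 ÷ 7/324 = 12/7 minutes.
Total = 26 + 12/7 = 194/7 minutes.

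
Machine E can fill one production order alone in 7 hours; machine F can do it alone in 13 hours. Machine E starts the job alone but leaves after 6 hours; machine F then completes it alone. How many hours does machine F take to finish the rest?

13/7 hours

In 6 hours machine E does 6/7 of the job, leaving 1/7.
Machine F works at 1/13 per hour, so finishing takes 1/7 ÷ 1/13 = 13/7 hours.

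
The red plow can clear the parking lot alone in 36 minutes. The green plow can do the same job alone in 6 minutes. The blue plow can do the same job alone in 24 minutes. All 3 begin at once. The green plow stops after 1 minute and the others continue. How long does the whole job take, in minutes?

In the first 1 minute the combined rate is 17/72, so 17/72 of the job is done, leaving 55/72.
After the green plow leaves the rate is 5/72 per minute; the remaining 55/72 takes 11 minutes.
Total = 1 + 11 = 12 minutes.

12 minutes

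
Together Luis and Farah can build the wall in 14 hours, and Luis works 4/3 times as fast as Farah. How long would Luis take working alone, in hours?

Let Farah's rate be r; then Luis's rate is (4/3)r, so together (4/3 + 1)r = (7/3)r = 1/14.
Thus r = 3/98 per hour.
Farah alone: 98/3 hours; Luis alone: 49/2 hours.

49/2 hours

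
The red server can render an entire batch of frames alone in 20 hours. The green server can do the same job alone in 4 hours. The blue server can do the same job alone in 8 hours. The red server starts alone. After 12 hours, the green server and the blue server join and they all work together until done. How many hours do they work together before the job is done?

16/17 hours

In the first 12 hours the red server alone does 12/20 = 3/5 of the job, leaving 2/5.
Once everyone is working, combined rate: 1/20 + 1/4 + 1/8 = (2 + 10 + 5)/40 = 17/40 per hour.
Remaining 2/5 at 17/40 per hour takes 16/17 hours.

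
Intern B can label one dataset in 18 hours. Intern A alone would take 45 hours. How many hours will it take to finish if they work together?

Combined rate: 1/18 + 1/45 = (5 + 2)/90 = 7/90 per hour.
Time = 1 ÷ (7/90) = 90/7 hours.

90/7 hours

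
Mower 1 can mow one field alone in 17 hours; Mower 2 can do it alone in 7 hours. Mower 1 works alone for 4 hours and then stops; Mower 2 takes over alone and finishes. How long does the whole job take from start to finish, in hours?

In 4 hours Mower 1 does 4/17 of the job, leaving 13/17.
Mower 2 works at 1/7 per hour, so finishing takes 13/17 ÷ 1/7 = 91/17 hours.
Total time = 4 + 91/17 = 159/17 hours.

159/17 hours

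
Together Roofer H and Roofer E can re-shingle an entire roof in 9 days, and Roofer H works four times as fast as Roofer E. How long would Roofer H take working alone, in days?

45/4 days

Let Roofer E's rate be r; then Roofer H's rate is 4r, so together (4 + 1)r = 5r = 1/9.
Thus r = 1/45 per day.
Roofer E alone: 45 days; Roofer H alone: 45/4 days.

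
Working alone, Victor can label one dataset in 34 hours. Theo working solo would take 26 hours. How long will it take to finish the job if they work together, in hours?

221/15 hours

Combined rate: 1/34 + 1/26 = (13 + 17)/442 = 30/442 = 15/221 per hour.
Time = 1 ÷ (15/221) = 221/15 hours.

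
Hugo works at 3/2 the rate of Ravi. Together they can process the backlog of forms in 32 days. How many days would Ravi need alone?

80 days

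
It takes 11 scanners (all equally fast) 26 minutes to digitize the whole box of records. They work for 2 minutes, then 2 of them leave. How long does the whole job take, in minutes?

94/3 minutes

One scanner does 1/286 of the job per minute.
After 2 minutes with 11 scanners, 1/13 is done (12/13 left).
With 9 scanners the rate is 9/286, so the rest takes 12/13 ÷ 9/286 = 88/3 minutes.
Total = 2 + 88/3 = 94/3 minutes.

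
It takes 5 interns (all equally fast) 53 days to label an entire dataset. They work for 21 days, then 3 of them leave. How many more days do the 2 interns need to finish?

80 days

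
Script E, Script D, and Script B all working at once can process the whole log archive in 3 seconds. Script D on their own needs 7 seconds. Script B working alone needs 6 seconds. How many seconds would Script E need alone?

Combined rate is 1/3 per second.
Known contribution: 1/7 + 1/6 = (6 + 7)/42 = 13/42 per second.
So Script E's rate is 1/3 − 13/42 = 1/42, meaning 42 seconds alone.

42 seconds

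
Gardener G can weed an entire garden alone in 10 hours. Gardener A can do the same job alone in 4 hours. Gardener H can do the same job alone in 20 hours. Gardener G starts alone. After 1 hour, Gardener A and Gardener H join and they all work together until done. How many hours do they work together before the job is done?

In the first 1 hour Gardener G alone does 1/10 of the job, leaving 9/10.
Once everyone is working, combined rate: 1/10 + 1/4 + 1/20 = (2 + 5 + 1)/20 = 8/20 = 2/5 per hour.
Remaining 9/10 at 2/5 per hour takes 9/4 hours.

9/4 hours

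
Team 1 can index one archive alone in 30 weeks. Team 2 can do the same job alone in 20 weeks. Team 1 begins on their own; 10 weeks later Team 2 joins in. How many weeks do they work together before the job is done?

In the first 10 weeks Team 1 alone does 10/30 = 1/3 of the job, leaving 2/3.
Once everyone is working, combined rate: 1/30 + 1/20 = (2 + 3)/60 = 5/60 = 1/12 per week.
Remaining 2/3 at 1/12 per week takes 8 weeks.

8 weeks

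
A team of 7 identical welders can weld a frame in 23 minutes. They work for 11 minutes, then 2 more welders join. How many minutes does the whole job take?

One welder does 1/161 of the job per minute.
After 11 minutes with 7 welders, 11/23 is done (12/23 left).
With 9 welders the rate is 9/161, so the rest takes 12/23 ÷ 9/161 = 28/3 minutes.
Total = 11 + 28/3 = 61/3 minutes.

61/3 minutes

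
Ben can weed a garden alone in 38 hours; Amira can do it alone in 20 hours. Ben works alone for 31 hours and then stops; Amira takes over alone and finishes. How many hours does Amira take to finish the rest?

70/19 hours

In 31 hours Ben does 31/38 of the job, leaving 7/38.
Amira works at 1/20 per hour, so finishing takes 7/38 ÷ 1/20 = 70/19 hours.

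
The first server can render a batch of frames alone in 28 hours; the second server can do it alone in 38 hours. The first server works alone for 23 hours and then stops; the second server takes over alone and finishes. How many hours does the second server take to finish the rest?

In 23 hours the first server does 23/28 of the job, leaving 5/28.
The second server works at 1/38 per hour, so finishing takes 5/28 ÷ 1/38 = 95/14 hours.

95/14 hours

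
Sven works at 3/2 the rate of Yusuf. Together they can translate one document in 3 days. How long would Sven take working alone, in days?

Let Yusuf's rate be r; then Sven's rate is (3/2)r, so together (3/2 + 1)r = (5/2)r = 1/3.
Thus r = 2/15 per day.
Yusuf alone: 15/2 days; Sven alone: 5 days.

5 days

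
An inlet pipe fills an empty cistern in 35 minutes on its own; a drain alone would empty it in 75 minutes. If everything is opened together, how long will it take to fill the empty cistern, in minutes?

525/8 minutes

Net rate = 1/35 − 1/75 = (15 − 7)/525 = 8/525 per minute.
Filling time = 1 ÷ (8/525) = 525/8 minutes.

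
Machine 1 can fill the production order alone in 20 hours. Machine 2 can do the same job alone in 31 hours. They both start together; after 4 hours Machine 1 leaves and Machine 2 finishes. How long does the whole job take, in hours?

124/5 hours

In the first 4 hours the combined rate is 51/620, so 51/155 of the job is done, leaving 104/155.
After Machine 1 leaves the rate is 1/31 per hour; the remaining 104/155 takes 104/5 hours.
Total = 4 + 104/5 = 124/5 hours.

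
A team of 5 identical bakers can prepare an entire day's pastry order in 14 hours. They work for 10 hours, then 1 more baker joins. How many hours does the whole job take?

40/3 hours

One baker does 1/70 of the job per hour.
After 10 hours with 5 bakers, 5/7 is done (2/7 left).
With 6 bakers the rate is 6/70 = 3/35, so the rest takes 2/7 ÷ 3/35 = 10/3 hours.
Total = 10 + 10/3 = 40/3 hours.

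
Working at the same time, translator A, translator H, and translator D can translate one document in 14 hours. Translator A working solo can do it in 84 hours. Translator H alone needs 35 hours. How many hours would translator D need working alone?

420/13 hours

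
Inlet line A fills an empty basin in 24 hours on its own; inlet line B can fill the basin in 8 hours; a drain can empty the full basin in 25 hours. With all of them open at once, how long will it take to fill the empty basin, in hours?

150/19 hours

Net rate = 1/24 + 1/8 − 1/25 = (25 + 75 − 24)/600 = 76/600 = 19/150 per hour.
Filling time = 1 ÷ (19/150) = 150/19 hours.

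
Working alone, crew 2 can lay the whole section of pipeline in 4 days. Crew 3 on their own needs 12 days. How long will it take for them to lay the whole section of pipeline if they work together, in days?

Combined rate: 1/4 + 1/12 = (3 + 1)/12 = 4/12 = 1/3 per day.
Time = 1 ÷ (1/3) = 3 days.

3 days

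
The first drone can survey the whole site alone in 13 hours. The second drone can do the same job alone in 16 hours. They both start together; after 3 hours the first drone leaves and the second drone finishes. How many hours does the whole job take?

160/13 hours

In the first 3 hours the combined rate is 29/208, so 87/208 of the job is done, leaving 121/208.
After the first drone leaves the rate is 1/16 per hour; the remaining 121/208 takes 121/13 hours.
Total = 3 + 121/13 = 160/13 hours.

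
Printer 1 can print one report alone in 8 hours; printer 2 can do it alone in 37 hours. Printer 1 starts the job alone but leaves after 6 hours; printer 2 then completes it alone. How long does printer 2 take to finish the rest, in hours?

37/4 hours

In 6 hours printer 1 does 6/8 = 3/4 of the job, leaving 1/4.
Printer 2 works at 1/37 per hour, so finishing takes 1/4 ÷ 1/37 = 37/4 hours.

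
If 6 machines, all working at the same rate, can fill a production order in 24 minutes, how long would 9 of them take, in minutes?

Total work is 6·24 = 144 machine-minutes.
With 9 machines: 144/9 = 16 minutes.

16 minutes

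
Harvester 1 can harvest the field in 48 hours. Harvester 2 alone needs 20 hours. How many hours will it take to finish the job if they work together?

240/17 hours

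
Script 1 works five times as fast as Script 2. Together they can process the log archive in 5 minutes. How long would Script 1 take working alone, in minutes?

6 minutes

Let Script 2's rate be r; then Script 1's rate is 5r, so together (5 + 1)r = 6r = 1/5.
Thus r = 1/30 per minute.
Script 2 alone: 30 minutes; Script 1 alone: 6 minutes.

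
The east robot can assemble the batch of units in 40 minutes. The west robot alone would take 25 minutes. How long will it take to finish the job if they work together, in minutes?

200/13 minutes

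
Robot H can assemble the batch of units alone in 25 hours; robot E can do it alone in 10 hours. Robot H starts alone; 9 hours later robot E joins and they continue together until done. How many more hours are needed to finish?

32/7 hours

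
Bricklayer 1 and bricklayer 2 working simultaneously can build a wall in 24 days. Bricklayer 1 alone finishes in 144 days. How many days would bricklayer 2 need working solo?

Combined rate is 1/24 per day.
Known contribution: 1/144 per day.
So bricklayer 2's rate is 1/24 − 1/144 = 5/144, meaning 144/5 days alone.

144/5 days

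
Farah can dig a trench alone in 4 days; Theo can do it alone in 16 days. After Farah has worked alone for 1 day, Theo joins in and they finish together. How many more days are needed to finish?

12/5 days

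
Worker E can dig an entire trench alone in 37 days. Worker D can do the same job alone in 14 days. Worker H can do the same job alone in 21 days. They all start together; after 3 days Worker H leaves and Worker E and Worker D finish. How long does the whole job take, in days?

148/17 days

In the first 3 days the combined rate is 227/1554, so 227/518 of the job is done, leaving 291/518.
After Worker H leaves the rate is 51/518 per day; the remaining 291/518 takes 97/17 days.
Total = 3 + 97/17 = 148/17 days.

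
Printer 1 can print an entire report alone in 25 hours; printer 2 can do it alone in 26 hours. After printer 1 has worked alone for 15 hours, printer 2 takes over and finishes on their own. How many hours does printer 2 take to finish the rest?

52/5 hours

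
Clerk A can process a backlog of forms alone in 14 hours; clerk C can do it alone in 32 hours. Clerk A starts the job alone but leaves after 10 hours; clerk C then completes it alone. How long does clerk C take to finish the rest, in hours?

64/7 hours

In 10 hours clerk A does 10/14 = 5/7 of the job, leaving 2/7.
Clerk C works at 1/32 per hour, so finishing takes 2/7 ÷ 1/32 = 64/7 hours.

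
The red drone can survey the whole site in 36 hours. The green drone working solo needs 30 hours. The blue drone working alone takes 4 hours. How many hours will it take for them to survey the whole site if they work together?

45/14 hours

Combined rate: 1/36 + 1/30 + 1/4 = (5 + 6 + 45)/180 = 56/180 = 14/45 per hour.
Time = 1 ÷ (14/45) = 45/14 hours.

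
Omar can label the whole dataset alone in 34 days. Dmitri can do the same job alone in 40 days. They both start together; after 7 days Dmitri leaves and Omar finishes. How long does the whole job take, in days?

561/20 days

In the first 7 days the combined rate is 37/680, so 259/680 of the job is done, leaving 421/680.
After Dmitri leaves the rate is 1/34 per day; the remaining 421/680 takes 421/20 days.
Total = 7 + 421/20 = 561/20 days.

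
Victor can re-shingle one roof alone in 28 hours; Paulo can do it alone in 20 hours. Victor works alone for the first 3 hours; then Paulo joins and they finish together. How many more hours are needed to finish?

125/12 hours

In 3 hours Victor does 3/28 of the job, leaving 25/28.
Victor and Paulo together work at 3/35 per hour, so finishing takes 25/28 ÷ 3/35 = 125/12 hours.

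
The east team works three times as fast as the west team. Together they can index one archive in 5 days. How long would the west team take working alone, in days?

20 days

Let the west team's rate be r; then the east team's rate is 3r, so together (3 + 1)r = 4r = 1/5.
Thus r = 1/20 per day.
The west team alone: 20 days; the east team alone: 20/3 days.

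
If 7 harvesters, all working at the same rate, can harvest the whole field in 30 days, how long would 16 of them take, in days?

Total work is 7·30 = 210 harvester-days.
With 16 harvesters: 210/16 = 105/8 days.

105/8 days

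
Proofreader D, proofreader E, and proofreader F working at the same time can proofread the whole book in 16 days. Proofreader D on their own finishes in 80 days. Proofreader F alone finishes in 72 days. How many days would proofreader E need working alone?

360/13 days

Combined rate is 1/16 per day.
Known contribution: 1/80 + 1/72 = (9 + 10)/720 = 19/720 per day.
So proofreader E's rate is 1/16 − 19/720 = 13/360, meaning 360/13 days alone.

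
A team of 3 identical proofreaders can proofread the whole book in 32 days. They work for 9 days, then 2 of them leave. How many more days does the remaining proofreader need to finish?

69 days

One proofreader does 1/96 of the job per day.
After 9 days with 3 proofreaders, 9/32 is done (23/32 left).
With 1 proofreader the rate is 1/96, so the rest takes 23/32 ÷ 1/96 = 69 days.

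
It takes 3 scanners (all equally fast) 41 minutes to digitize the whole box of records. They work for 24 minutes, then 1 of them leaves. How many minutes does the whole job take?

99/2 minutes

One scanner does 1/123 of the job per minute.
After 24 minutes with 3 scanners, 24/41 is done (17/41 left).
With 2 scanners the rate is 2/123, so the rest takes 17/41 ÷ 2/123 = 51/2 minutes.
Total = 24 + 51/2 = 99/2 minutes.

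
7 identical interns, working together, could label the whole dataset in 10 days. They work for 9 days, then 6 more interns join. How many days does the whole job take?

124/13 days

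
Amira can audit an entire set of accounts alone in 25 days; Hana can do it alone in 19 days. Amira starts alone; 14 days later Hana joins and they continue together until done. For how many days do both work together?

In 14 days Amira does 14/25 of the job, leaving 11/25.
Amira and Hana together work at 44/475 per day, so finishing takes 11/25 ÷ 44/475 = 19/4 days.

19/4 days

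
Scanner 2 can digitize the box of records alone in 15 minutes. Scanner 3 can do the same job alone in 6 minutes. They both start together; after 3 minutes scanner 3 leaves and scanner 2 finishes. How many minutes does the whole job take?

In the first 3 minutes the combined rate is 7/30, so 7/10 of the job is done, leaving 3/10.
After scanner 3 leaves the rate is 1/15 per minute; the remaining 3/10 takes 9/2 minutes.
Total = 3 + 9/2 = 15/2 minutes.

15/2 minutes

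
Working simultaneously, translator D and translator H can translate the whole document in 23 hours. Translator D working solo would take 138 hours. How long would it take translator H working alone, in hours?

Combined rate is 1/23 per hour.
Known contribution: 1/138 per hour.
So translator H's rate is 1/23 − 1/138 = 5/138, meaning 138/5 hours alone.

138/5 hours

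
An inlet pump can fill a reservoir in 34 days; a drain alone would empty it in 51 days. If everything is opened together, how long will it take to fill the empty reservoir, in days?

102 days

Net rate = 1/34 − 1/51 = (3 − 2)/102 = 1/102 per day.
Filling time = 1 ÷ (1/102) = 102 days.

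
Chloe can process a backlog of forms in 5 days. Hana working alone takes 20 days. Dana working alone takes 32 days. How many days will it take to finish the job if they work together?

32/9 days

Combined rate: 1/5 + 1/20 + 1/32 = (32 + 8 + 5)/160 = 45/160 = 9/32 per day.
Time = 1 ÷ (9/32) = 32/9 days.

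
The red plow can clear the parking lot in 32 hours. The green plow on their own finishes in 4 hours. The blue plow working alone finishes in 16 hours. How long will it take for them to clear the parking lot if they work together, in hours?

Combined rate: 1/32 + 1/4 + 1/16 = (1 + 8 + 2)/32 = 11/32 per hour.
Time = 1 ÷ (11/32) = 32/11 hours.

32/11 hours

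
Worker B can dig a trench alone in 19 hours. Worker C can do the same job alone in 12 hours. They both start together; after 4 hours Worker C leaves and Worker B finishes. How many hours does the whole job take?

In the first 4 hours the combined rate is 31/228, so 31/57 of the job is done, leaving 26/57.
After Worker C leaves the rate is 1/19 per hour; the remaining 26/57 takes 26/3 hours.
Total = 4 + 26/3 = 38/3 hours.

38/3 hours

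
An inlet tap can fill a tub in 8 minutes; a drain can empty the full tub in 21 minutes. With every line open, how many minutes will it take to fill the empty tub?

Net rate = 1/8 − 1/21 = (21 − 8)/168 = 13/168 per minute.
Filling time = 1 ÷ (13/168) = 168/13 minutes.

168/13 minutes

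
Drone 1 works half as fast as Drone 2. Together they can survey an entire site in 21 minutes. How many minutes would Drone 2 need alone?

63/2 minutes

Let Drone 2's rate be r; then Drone 1's rate is (1/2)r, so together (1/2 + 1)r = (3/2)r = 1/21.
Thus r = 2/63 per minute.
Drone 2 alone: 63/2 minutes; Drone 1 alone: 63 minutes.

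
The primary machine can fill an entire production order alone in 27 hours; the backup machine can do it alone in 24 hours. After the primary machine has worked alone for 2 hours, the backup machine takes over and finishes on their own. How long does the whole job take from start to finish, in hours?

218/9 hours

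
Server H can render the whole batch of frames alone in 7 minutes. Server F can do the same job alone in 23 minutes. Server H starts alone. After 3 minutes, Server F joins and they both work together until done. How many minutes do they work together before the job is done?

46/15 minutes

In the first 3 minutes Server H alone does 3/7 of the job, leaving 4/7.
Once everyone is working, combined rate: 1/7 + 1/23 = (23 + 7)/161 = 30/161 per minute.
Remaining 4/7 at 30/161 per minute takes 46/15 minutes.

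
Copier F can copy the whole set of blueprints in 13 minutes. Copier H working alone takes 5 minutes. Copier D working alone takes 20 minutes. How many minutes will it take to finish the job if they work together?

Combined rate: 1/13 + 1/5 + 1/20 = (20 + 52 + 13)/260 = 85/260 = 17/52 per minute.
Time = 1 ÷ (17/52) = 52/17 minutes.

52/17 minutes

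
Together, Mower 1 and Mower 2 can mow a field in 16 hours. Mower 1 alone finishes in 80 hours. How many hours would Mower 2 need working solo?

20 hours

Combined rate is 1/16 per hour.
Known contribution: 1/80 per hour.
So Mower 2's rate is 1/16 − 1/80 = 1/20, meaning 20 hours alone.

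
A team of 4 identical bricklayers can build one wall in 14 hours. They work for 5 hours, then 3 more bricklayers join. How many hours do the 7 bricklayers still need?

One bricklayer does 1/56 of the job per hour.
After 5 hours with 4 bricklayers, 5/14 is done (9/14 left).
With 7 bricklayers the rate is 7/56 = 1/8, so the rest takes 9/14 ÷ 1/8 = 36/7 hours.

36/7 hours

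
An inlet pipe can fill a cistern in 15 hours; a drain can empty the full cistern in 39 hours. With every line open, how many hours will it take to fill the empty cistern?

195/8 hours

Net rate = 1/15 − 1/39 = (13 − 5)/195 = 8/195 per hour.
Filling time = 1 ÷ (8/195) = 195/8 hours.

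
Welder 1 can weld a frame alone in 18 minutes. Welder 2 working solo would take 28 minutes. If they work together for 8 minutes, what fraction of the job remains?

Combined rate: 1/18 + 1/28 = (14 + 9)/252 = 23/252 per minute.
In 8 minutes they complete 8·23/252 = 46/63 of the job.
So 17/63 remains.

17/63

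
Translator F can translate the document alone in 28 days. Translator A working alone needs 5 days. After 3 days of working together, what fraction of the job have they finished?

99/140

Combined rate: 1/28 + 1/5 = (5 + 28)/140 = 33/140 per day.
In 3 days they complete 3·33/140 = 99/140 of the job.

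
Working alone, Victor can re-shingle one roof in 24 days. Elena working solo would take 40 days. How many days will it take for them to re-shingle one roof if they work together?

15 days

Combined rate: 1/24 + 1/40 = (5 + 3)/120 = 8/120 = 1/15 per day.
Time = 1 ÷ (1/15) = 15 days.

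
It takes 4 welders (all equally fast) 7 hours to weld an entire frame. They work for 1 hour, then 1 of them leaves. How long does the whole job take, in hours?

9 hours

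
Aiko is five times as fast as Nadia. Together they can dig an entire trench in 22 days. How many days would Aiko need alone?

132/5 days

Let Nadia's rate be r; then Aiko's rate is 5r, so together (5 + 1)r = 6r = 1/22.
Thus r = 1/132 per day.
Nadia alone: 132 days; Aiko alone: 132/5 days.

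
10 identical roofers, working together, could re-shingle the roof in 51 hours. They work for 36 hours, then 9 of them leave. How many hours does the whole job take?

186 hours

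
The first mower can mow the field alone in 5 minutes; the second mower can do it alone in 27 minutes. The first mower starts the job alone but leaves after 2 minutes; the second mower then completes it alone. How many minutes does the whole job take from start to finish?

In 2 minutes the first mower does 2/5 of the job, leaving 3/5.
The second mower works at 1/27 per minute, so finishing takes 3/5 ÷ 1/27 = 81/5 minutes.
Total time = 2 + 81/5 = 91/5 minutes.

91/5 minutes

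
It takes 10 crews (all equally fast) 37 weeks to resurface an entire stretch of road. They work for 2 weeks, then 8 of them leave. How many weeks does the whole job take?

One crew does 1/370 of the job per week.
After 2 weeks with 10 crews, 2/37 is done (35/37 left).
With 2 crews the rate is 2/370 = 1/185, so the rest takes 35/37 ÷ 1/185 = 175 weeks.
Total = 2 + 175 = 177 weeks.

177 weeks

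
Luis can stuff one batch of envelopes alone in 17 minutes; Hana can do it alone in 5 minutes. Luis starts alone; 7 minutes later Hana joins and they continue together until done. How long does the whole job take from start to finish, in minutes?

In 7 minutes Luis does 7/17 of the job, leaving 10/17.
Luis and Hana together work at 22/85 per minute, so finishing takes 10/17 ÷ 22/85 = 25/11 minutes.
Total time = 7 + 25/11 = 102/11 minutes.

102/11 minutes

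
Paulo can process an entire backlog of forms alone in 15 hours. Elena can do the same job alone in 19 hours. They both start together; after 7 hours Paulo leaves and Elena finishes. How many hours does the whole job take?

In the first 7 hours the combined rate is 34/285, so 238/285 of the job is done, leaving 47/285.
After Paulo leaves the rate is 1/19 per hour; the remaining 47/285 takes 47/15 hours.
Total = 7 + 47/15 = 152/15 hours.

152/15 hours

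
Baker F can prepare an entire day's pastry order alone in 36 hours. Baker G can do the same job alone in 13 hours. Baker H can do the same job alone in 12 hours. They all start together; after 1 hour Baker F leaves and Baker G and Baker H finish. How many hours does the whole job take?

In the first 1 hour the combined rate is 22/117, so 22/117 of the job is done, leaving 95/117.
After Baker F leaves the rate is 25/156 per hour; the remaining 95/117 takes 76/15 hours.
Total = 1 + 76/15 = 91/15 hours.

91/15 hours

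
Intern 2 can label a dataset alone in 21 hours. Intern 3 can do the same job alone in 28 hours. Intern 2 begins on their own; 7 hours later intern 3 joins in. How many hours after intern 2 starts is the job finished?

15 hours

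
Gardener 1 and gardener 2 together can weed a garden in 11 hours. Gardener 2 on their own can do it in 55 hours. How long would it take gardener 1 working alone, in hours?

Combined rate is 1/11 per hour.
Known contribution: 1/55 per hour.
So gardener 1's rate is 1/11 − 1/55 = 4/55, meaning 55/4 hours alone.

55/4 hours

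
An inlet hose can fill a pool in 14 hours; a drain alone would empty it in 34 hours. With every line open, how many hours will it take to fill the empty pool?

119/5 hours

Net rate = 1/14 − 1/34 = (17 − 7)/238 = 10/238 = 5/119 per hour.
Filling time = 1 ÷ (5/119) = 119/5 hours.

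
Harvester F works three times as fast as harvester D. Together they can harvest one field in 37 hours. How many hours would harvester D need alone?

148 hours

Let harvester D's rate be r; then harvester F's rate is 3r, so together (3 + 1)r = 4r = 1/37.
Thus r = 1/148 per hour.
Harvester D alone: 148 hours; harvester F alone: 148/3 hours.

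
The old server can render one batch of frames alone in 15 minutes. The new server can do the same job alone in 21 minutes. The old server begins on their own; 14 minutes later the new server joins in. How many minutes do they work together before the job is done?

7/12 minutes

In the first 14 minutes the old server alone does 14/15 of the job, leaving 1/15.
Once everyone is working, combined rate: 1/15 + 1/21 = (7 + 5)/105 = 12/105 = 4/35 per minute.
Remaining 1/15 at 4/35 per minute takes 7/12 minutes.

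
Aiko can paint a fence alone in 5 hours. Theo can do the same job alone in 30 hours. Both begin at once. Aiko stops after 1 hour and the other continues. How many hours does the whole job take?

In the first 1 hour the combined rate is 7/30, so 7/30 of the job is done, leaving 23/30.
After Aiko leaves the rate is 1/30 per hour; the remaining 23/30 takes 23 hours.
Total = 1 + 23 = 24 hours.

24 hours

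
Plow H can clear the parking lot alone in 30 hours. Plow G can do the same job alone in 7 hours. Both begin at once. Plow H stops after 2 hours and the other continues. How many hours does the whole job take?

98/15 hours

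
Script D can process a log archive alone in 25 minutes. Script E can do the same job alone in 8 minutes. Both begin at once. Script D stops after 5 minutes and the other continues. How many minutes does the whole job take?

In the first 5 minutes the combined rate is 33/200, so 33/40 of the job is done, leaving 7/40.
After script D leaves the rate is 1/8 per minute; the remaining 7/40 takes 7/5 minutes.
Total = 5 + 7/5 = 32/5 minutes.

32/5 minutes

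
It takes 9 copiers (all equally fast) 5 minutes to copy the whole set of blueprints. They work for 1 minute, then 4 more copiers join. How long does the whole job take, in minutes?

49/13 minutes

One copier does 1/45 of the job per minute.
After 1 minute with 9 copiers, 1/5 is done (4/5 left).
With 13 copiers the rate is 13/45, so the rest takes 4/5 ÷ 13/45 = 36/13 minutes.
Total = 1 + 36/13 = 49/13 minutes.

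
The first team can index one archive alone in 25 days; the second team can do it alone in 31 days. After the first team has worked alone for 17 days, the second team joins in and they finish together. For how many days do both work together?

31/7 days

In 17 days the first team does 17/25 of the job, leaving 8/25.
The first team and the second team together work at 56/775 per day, so finishing takes 8/25 ÷ 56/775 = 31/7 days.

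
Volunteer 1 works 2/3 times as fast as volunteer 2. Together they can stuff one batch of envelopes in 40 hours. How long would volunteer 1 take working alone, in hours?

Let volunteer 2's rate be r; then volunteer 1's rate is (2/3)r, so together (2/3 + 1)r = (5/3)r = 1/40.
Thus r = 3/200 per hour.
Volunteer 2 alone: 200/3 hours; volunteer 1 alone: 100 hours.

100 hours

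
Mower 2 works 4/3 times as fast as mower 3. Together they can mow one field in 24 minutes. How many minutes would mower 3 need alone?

56 minutes

Let mower 3's rate be r; then mower 2's rate is (4/3)r, so together (4/3 + 1)r = (7/3)r = 1/24.
Thus r = 1/56 per minute.
Mower 3 alone: 56 minutes; mower 2 alone: 42 minutes.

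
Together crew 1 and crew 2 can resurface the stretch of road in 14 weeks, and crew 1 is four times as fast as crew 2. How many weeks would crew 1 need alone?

35/2 weeks

Let crew 2's rate be r; then crew 1's rate is 4r, so together (4 + 1)r = 5r = 1/14.
Thus r = 1/70 per week.
Crew 2 alone: 70 weeks; crew 1 alone: 35/2 weeks.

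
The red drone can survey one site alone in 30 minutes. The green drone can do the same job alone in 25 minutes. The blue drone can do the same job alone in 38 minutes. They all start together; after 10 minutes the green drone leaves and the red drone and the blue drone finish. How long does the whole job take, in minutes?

In the first 10 minutes the combined rate is 142/1425, so 284/285 of the job is done, leaving 1/285.
After the green drone leaves the rate is 17/285 per minute; the remaining 1/285 takes 1/17 minutes.
Total = 10 + 1/17 = 171/17 minutes.

171/17 minutes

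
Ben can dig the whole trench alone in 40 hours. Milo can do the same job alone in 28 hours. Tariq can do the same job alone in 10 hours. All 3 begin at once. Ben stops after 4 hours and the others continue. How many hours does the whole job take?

126/19 hours

In the first 4 hours the combined rate is 9/56, so 9/14 of the job is done, leaving 5/14.
After Ben leaves the rate is 19/140 per hour; the remaining 5/14 takes 50/19 hours.
Total = 4 + 50/19 = 126/19 hours.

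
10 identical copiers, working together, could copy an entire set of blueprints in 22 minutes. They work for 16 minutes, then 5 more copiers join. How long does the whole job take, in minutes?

One copier does 1/220 of the job per minute.
After 16 minutes with 10 copiers, 8/11 is done (3/11 left).
With 15 copiers the rate is 15/220 = 3/44, so the rest takes 3/11 ÷ 3/44 = 4 minutes.
Total = 16 + 4 = 20 minutes.

20 minutes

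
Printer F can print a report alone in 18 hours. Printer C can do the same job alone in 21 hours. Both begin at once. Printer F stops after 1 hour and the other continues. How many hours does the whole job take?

In the first 1 hour the combined rate is 13/126, so 13/126 of the job is done, leaving 113/126.
After Printer F leaves the rate is 1/21 per hour; the remaining 113/126 takes 113/6 hours.
Total = 1 + 113/6 = 119/6 hours.

119/6 hours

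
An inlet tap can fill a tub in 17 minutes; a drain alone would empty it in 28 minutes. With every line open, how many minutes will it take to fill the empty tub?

476/11 minutes

Net rate = 1/17 − 1/28 = (28 − 17)/476 = 11/476 per minute.
Filling time = 1 ÷ (11/476) = 476/11 minutes.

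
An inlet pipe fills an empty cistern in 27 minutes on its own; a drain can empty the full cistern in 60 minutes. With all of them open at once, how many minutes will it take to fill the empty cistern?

Net rate = 1/27 − 1/60 = (20 − 9)/540 = 11/540 per minute.
Filling time = 1 ÷ (11/540) = 540/11 minutes.

540/11 minutes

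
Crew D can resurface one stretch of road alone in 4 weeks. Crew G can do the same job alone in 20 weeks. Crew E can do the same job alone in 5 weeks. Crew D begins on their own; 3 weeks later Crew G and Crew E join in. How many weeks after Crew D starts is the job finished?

7/2 weeks

In the first 3 weeks Crew D alone does 3/4 of the job, leaving 1/4.
Once everyone is working, combined rate: 1/4 + 1/20 + 1/5 = (5 + 1 + 4)/20 = 10/20 = 1/2 per week.
Remaining 1/4 at 1/2 per week takes 1/2 weeks.
Total from the start = 3 + 1/2 = 7/2 weeks.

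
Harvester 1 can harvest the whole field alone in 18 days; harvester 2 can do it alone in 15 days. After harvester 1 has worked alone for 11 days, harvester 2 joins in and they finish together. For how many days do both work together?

35/11 days

In 11 days harvester 1 does 11/18 of the job, leaving 7/18.
Harvester 1 and harvester 2 together work at 11/90 per day, so finishing takes 7/18 ÷ 11/90 = 35/11 days.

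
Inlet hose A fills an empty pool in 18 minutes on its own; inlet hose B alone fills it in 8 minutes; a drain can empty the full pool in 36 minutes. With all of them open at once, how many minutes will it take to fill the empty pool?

72/11 minutes

Net rate = 1/18 + 1/8 − 1/36 = (4 + 9 − 2)/72 = 11/72 per minute.
Filling time = 1 ÷ (11/72) = 72/11 minutes.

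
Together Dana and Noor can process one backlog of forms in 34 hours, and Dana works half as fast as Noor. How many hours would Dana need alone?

Let Noor's rate be r; then Dana's rate is (1/2)r, so together (1/2 + 1)r = (3/2)r = 1/34.
Thus r = 1/51 per hour.
Noor alone: 51 hours; Dana alone: 102 hours.

102 hours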